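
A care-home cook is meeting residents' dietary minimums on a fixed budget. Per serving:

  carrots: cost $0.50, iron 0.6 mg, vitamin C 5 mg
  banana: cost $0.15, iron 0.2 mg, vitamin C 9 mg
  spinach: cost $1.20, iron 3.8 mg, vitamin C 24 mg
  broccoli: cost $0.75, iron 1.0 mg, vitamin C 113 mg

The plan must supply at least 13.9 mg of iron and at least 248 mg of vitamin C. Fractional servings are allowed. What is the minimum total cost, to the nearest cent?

$5.04

Check every corner: each single food scaled to meet both minima, and each pair solved so both constraints bind.
carrots only: max(13.9/0.6, 248/5) = 49.6 servings → $24.80.
banana only: max(13.9/0.2, 248/9) = 69.5 servings → $10.43.
spinach only: max(13.9/3.8, 248/24) = 10.33 servings → $12.40.
broccoli only: max(13.9/1.0, 248/113) = 13.9 servings → $10.43.
carrots + banana with both tight: 17.16 servings and 18.02 servings → $11.28.
carrots + spinach: the both-tight solution has a negative serving — not a feasible corner.
carrots + broccoli with both tight: 21.06 servings and 1.263 servings → $11.48.
banana + spinach with both tight: 20.71 servings and 2.568 servings → $6.19.
banana + broccoli: the both-tight solution has a negative serving — not a feasible corner.
spinach + broccoli with both tight: 3.263 servings and 1.502 servings → $5.04.
So the least-cost plan costs $5.04.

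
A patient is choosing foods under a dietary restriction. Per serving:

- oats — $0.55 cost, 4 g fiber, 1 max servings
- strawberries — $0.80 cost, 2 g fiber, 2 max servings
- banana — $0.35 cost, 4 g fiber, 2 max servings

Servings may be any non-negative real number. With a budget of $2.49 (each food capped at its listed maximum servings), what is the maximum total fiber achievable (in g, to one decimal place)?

Fiber per dollar: banana 11.43, oats 7.273, strawberries 2.5.
Take 2 servings of banana: spends $0.70, +8.0 g fiber (running total 8.0 g).
Take 1 serving of oats: spends $0.55, +4.0 g fiber (running total 12.0 g).
Take 1.55 servings of strawberries: spends $1.24, +3.1 g fiber (running total 15.1 g).
Greedy by best ratio exhausts the cost allowance optimally: 15.1 g.

15.1 g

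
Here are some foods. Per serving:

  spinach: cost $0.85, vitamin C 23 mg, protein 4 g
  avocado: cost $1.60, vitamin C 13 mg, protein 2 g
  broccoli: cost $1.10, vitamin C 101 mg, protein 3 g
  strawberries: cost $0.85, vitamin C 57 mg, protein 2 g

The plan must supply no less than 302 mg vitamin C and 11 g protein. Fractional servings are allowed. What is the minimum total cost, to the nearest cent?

$3.66

The cheapest plan sits at a corner of the feasible region — with two constraints it uses at most two foods.
spinach only: max(302/23, 11/4) = 13.13 servings → $11.16.
avocado only: max(302/13, 11/2) = 23.23 servings → $37.17.
broccoli only: max(302/101, 11/3) = 3.667 servings → $4.03.
strawberries only: max(302/57, 11/2) = 5.5 servings → $4.67.
spinach + avocado: intersection lies outside the first quadrant.
spinach + broccoli with both tight: 0.6119 servings and 2.851 servings → $3.66.
spinach + strawberries with both tight: 0.1264 servings and 5.247 servings → $4.57.
avocado + broccoli with both tight: 1.258 servings and 2.828 servings → $5.12.
avocado + strawberries with both tight: 0.2614 servings and 5.239 servings → $4.87.
broccoli + strawberries with both targets exact would need a negative amount; discard.
So the least-cost plan costs $3.66.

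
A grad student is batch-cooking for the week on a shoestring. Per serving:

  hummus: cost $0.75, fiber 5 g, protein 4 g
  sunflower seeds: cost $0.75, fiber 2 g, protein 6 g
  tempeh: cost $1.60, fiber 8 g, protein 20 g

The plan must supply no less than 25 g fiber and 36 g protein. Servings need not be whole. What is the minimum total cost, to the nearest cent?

hummus only: max(25/5, 36/4) = 9 servings → $6.75.
sunflower seeds only: max(25/2, 36/6) = 12.5 servings → $9.38.
tempeh only: max(25/8, 36/20) = 3.125 servings → $5.00.
hummus + sunflower seeds with both tight: 3.545 servings and 3.636 servings → $5.39.
hummus + tempeh with both tight: 3.118 servings and 1.176 servings → $4.22.
sunflower seeds + tempeh with both targets exact would need a negative amount; discard.
The minimum over all feasible corners is $4.22.

$4.22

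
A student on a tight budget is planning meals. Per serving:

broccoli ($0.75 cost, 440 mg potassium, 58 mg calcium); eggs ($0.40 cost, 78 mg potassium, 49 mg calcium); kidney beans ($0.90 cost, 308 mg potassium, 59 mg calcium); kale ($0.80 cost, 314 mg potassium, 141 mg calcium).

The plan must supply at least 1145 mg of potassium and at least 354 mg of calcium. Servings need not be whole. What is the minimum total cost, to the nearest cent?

Two binding constraints pin down two serving amounts, so the optimal mix uses at most two foods. The candidates are each food alone (scaled to the tighter of potassium/calcium) and each pair with both constraints tight.
broccoli only: max(1145/440, 354/58) = 6.103 servings → $4.58.
eggs only: max(1145/78, 354/49) = 14.68 servings → $5.87.
kidney beans only: max(1145/308, 354/59) = 6 servings → $5.40.
kale only: max(1145/314, 354/141) = 3.646 servings → $2.92.
broccoli + eggs with both tight: 1.673 servings and 5.245 servings → $3.35.
broccoli + kidney beans: intersection lies outside the first quadrant.
broccoli + kale with both tight: 1.147 servings and 2.039 servings → $2.49.
eggs + kidney beans with both tight: 3.954 servings and 2.716 servings → $4.03.
eggs + kale with both targets exact would need a negative amount; discard.
kidney beans + kale with both tight: 2.019 servings and 1.666 servings → $3.15.
So the least-cost plan costs $2.49.

$2.49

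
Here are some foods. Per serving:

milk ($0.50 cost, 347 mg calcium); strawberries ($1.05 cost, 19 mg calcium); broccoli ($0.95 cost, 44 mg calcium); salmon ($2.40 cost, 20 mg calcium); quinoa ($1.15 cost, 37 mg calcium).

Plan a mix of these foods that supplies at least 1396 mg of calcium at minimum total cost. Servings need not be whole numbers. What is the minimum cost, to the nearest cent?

$2.01

Cost per mg of calcium: milk $0.0014, broccoli $0.0216, quinoa $0.0311, strawberries $0.0553, salmon $0.1200.
With no serving limits, use only milk: 1396 mg / 347 mg = 4.023 servings × $0.50 = $2.01.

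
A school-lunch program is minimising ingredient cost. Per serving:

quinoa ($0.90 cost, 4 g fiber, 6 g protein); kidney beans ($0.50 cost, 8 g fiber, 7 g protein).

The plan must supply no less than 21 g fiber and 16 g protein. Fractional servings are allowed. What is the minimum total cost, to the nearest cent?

$1.31

Minimising a linear cost over {fiber ≥ 21, protein ≥ 16, servings ≥ 0} — the optimum is at a vertex, using one or two foods.
quinoa only: max(21/4, 16/6) = 5.25 servings → $4.72.
kidney beans only: max(21/8, 16/7) = 2.625 servings → $1.31.
quinoa + kidney beans with both targets exact would need a negative amount; discard.
So the least-cost plan costs $1.31.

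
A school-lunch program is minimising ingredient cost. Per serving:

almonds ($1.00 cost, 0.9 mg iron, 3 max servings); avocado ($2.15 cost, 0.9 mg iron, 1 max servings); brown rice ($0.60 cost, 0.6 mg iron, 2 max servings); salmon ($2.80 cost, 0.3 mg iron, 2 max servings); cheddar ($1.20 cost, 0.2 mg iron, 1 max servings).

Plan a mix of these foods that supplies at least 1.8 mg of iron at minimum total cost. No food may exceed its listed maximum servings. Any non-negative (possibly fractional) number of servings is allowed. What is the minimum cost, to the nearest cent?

$1.87

Cost per mg of iron: brown rice $1.0000, almonds $1.1111, avocado $2.3889, cheddar $6.0000, salmon $9.3333.
Take 2 servings of brown rice: +1.2 mg iron for $1.20 (total $1.20, still need 0.6 mg).
Take 0.6667 servings of almonds: +0.6 mg iron for $0.67 (total $1.87, still need 0.0 mg).
Greedy by cheapest-per-mg is optimal for a single linear constraint, so the minimum cost is $1.87.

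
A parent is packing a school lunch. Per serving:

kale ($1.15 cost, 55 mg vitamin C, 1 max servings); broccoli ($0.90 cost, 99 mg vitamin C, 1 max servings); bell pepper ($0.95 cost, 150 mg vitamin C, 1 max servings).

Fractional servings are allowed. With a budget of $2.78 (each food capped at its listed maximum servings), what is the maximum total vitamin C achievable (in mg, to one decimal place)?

293.5 mg

Vitamin C per dollar: bell pepper 157.9, broccoli 110, kale 47.83.
Take 1 serving of bell pepper: spends $0.95, +150.0 mg vitamin C (running total 150.0 mg).
Take 1 serving of broccoli: spends $0.90, +99.0 mg vitamin C (running total 249.0 mg).
Take 0.8087 servings of kale: spends $0.93, +44.5 mg vitamin C (running total 293.5 mg).
Greedy by best ratio exhausts the cost allowance optimally: 293.5 mg.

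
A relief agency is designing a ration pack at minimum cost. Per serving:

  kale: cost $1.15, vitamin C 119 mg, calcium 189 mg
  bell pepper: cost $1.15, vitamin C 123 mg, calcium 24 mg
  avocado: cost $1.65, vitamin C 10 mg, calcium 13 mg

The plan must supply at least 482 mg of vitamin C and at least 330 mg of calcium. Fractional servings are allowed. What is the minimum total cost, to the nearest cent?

$4.56

kale only: max(482/119, 330/189) = 4.05 servings → $4.66.
bell pepper only: max(482/123, 330/24) = 13.75 servings → $15.81.
avocado only: max(482/10, 330/13) = 48.2 servings → $79.53.
kale + bell pepper with both tight: 1.423 servings and 2.542 servings → $4.56.
kale + avocado with both targets exact would need a negative amount; discard.
bell pepper + avocado with both tight: 2.182 servings and 21.36 servings → $37.75.
So the least-cost plan costs $4.56.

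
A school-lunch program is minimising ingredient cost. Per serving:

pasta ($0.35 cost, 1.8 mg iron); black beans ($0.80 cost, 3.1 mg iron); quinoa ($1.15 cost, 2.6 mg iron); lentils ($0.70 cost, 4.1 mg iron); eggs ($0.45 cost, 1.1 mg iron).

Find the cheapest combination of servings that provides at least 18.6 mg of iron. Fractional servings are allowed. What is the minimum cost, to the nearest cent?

Cost per mg of iron: lentils $0.1707, pasta $0.1944, black beans $0.2581, eggs $0.4091, quinoa $0.4423.
With no serving limits, use only lentils: 18.6 mg / 4.1 mg = 4.537 servings × $0.70 = $3.18.

$3.18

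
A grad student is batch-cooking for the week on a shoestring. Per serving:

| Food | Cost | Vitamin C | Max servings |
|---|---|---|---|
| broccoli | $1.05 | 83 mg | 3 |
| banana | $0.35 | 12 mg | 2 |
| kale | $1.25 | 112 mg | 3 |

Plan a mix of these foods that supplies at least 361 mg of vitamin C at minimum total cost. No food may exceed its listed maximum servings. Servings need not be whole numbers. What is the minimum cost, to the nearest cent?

Cost per mg of vitamin C: kale $0.0112, broccoli $0.0127, banana $0.0292.
Take 3 servings of kale: +336.0 mg vitamin C for $3.75 (total $3.75, still need 25.0 mg).
Take 0.3012 servings of broccoli: +25.0 mg vitamin C for $0.32 (total $4.07, still need 0.0 mg).
Filling from the cheapest source first is optimal under one linear minimum: $4.07.

$4.07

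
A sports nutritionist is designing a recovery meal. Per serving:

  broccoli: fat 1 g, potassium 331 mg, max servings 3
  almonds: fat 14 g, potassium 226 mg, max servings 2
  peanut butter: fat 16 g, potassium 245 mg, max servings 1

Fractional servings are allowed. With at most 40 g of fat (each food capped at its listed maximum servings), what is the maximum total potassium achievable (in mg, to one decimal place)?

1582.8 mg

Potassium per g fat: broccoli 331, almonds 16.14, peanut butter 15.31.
Take 3 servings of broccoli: uses 3 g fat, +993.0 mg potassium (running total 993.0 mg).
Take 2 servings of almonds: uses 28 g fat, +452.0 mg potassium (running total 1445.0 mg).
Take 0.5625 servings of peanut butter: uses 9 g fat, +137.8 mg potassium (running total 1582.8 mg).
Greedy by best ratio exhausts the fat allowance optimally: 1582.8 mg.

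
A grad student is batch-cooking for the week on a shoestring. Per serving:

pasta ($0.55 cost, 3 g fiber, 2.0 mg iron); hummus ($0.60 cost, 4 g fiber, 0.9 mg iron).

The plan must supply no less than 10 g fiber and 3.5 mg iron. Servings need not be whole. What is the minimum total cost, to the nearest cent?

$1.59

The cheapest plan sits at a corner of the feasible region — with two constraints it uses at most two foods.
pasta only: max(10/3, 3.5/2.0) = 3.333 servings → $1.83.
hummus only: max(10/4, 3.5/0.9) = 3.889 servings → $2.33.
pasta + hummus with both tight: 0.9434 servings and 1.792 servings → $1.59.
The minimum over all feasible corners is $1.59.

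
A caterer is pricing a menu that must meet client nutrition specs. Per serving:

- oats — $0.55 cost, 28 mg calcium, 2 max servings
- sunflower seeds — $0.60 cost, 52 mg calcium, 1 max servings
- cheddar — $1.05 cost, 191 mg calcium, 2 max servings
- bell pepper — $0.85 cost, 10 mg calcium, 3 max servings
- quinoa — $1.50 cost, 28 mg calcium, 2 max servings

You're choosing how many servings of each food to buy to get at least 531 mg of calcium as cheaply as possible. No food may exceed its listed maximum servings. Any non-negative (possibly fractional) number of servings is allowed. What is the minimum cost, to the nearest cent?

Cost per mg of calcium: cheddar $0.0055, sunflower seeds $0.0115, oats $0.0196, quinoa $0.0536, bell pepper $0.0850.
Take 2 servings of cheddar: +382.0 mg calcium for $2.10 (total $2.10, still need 149.0 mg).
Take 1 serving of sunflower seeds: +52.0 mg calcium for $0.60 (total $2.70, still need 97.0 mg).
Take 2 servings of oats: +56.0 mg calcium for $1.10 (total $3.80, still need 41.0 mg).
Take 1.464 servings of quinoa: +41.0 mg calcium for $2.20 (total $6.00, still need 0.0 mg).
Greedy by cheapest-per-mg is optimal for a single linear constraint, so the minimum cost is $6.00.

$6.00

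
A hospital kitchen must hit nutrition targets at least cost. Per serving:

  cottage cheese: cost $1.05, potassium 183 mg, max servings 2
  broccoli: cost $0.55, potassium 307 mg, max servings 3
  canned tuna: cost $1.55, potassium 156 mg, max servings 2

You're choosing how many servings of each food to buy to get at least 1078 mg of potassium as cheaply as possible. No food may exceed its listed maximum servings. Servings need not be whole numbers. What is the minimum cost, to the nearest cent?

$2.55

Cost per mg of potassium: broccoli $0.0018, cottage cheese $0.0057, canned tuna $0.0099.
Take 3 servings of broccoli: +921.0 mg potassium for $1.65 (total $1.65, still need 157.0 mg).
Take 0.8579 servings of cottage cheese: +157.0 mg potassium for $0.90 (total $2.55, still need 0.0 mg).
Filling from the cheapest source first is optimal under one linear minimum: $2.55.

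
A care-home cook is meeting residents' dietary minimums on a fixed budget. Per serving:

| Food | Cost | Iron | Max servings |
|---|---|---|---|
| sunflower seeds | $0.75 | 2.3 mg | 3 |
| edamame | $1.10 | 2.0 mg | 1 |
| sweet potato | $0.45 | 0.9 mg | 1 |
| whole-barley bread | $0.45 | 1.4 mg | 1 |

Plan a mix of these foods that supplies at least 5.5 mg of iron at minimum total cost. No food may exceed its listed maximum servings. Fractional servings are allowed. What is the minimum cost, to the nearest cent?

$1.79

Cost per mg of iron: whole-barley bread $0.3214, sunflower seeds $0.3261, sweet potato $0.5000, edamame $0.5500.
Take 1 serving of whole-barley bread: +1.4 mg iron for $0.45 (total $0.45, still need 4.1 mg).
Take 1.783 servings of sunflower seeds: +4.1 mg iron for $1.34 (total $1.79, still need 0.0 mg).
Greedy by cheapest-per-mg is optimal for a single linear constraint, so the minimum cost is $1.79.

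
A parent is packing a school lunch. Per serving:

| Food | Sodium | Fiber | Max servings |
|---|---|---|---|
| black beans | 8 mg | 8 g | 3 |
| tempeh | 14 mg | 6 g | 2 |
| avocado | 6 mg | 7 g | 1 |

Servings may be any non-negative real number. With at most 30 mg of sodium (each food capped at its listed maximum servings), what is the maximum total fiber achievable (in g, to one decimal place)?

Fiber per mg sodium: avocado 1.167, black beans 1, tempeh 0.4286.
Take 1 serving of avocado: uses 6 mg sodium, +7.0 g fiber (running total 7.0 g).
Take 3 servings of black beans: uses 24 mg sodium, +24.0 g fiber (running total 31.0 g).
Filling greedily by fiber-per-mg sodium is optimal for one linear limit, giving 31.0 g.

31.0 g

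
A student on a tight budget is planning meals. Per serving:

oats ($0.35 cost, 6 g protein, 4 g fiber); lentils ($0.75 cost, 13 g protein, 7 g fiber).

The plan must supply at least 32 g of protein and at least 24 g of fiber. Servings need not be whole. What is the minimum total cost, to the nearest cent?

$2.10

Minimising a linear cost over {protein ≥ 32, fiber ≥ 24, servings ≥ 0} — the optimum is at a vertex, using one or two foods.
oats only: max(32/6, 24/4) = 6 servings → $2.10.
lentils only: max(32/13, 24/7) = 3.429 servings → $2.57.
oats + lentils: the both-tight solution has a negative serving — not a feasible corner.
The minimum over all feasible corners is $2.10.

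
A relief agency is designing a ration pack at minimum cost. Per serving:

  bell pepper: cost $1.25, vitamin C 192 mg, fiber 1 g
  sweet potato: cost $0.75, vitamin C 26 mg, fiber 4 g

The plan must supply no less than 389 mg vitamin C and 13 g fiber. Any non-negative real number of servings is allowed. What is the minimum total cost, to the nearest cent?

Compare the cost at each extreme point of the feasible region.
bell pepper only: max(389/192, 13/1) = 13 servings → $16.25.
sweet potato only: max(389/26, 13/4) = 14.96 servings → $11.22.
bell pepper + sweet potato with both tight: 1.642 servings and 2.84 servings → $4.18.
So the least-cost plan costs $4.18.

$4.18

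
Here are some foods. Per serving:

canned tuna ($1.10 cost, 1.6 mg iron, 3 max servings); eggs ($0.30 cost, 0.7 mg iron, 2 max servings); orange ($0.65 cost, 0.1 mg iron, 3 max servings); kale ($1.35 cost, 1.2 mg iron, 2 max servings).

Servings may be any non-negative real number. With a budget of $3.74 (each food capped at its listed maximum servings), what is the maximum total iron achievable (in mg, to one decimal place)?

Iron per dollar: eggs 2.333, canned tuna 1.455, kale 0.8889, orange 0.1538.
Take 2 servings of eggs: spends $0.60, +1.4 mg iron (running total 1.4 mg).
Take 2.855 servings of canned tuna: spends $3.14, +4.6 mg iron (running total 6.0 mg).
Greedy by best ratio exhausts the cost allowance optimally: 6.0 mg.

6.0 mg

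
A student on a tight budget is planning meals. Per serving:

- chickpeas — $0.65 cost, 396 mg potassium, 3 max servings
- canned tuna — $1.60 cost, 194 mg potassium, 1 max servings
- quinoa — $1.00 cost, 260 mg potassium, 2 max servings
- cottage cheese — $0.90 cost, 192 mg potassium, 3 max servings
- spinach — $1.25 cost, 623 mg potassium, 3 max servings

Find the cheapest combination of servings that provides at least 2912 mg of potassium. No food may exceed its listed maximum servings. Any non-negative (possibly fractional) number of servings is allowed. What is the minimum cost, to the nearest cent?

Cost per mg of potassium: chickpeas $0.0016, spinach $0.0020, quinoa $0.0038, cottage cheese $0.0047, canned tuna $0.0082.
Take 3 servings of chickpeas: +1188.0 mg potassium for $1.95 (total $1.95, still need 1724.0 mg).
Take 2.767 servings of spinach: +1724.0 mg potassium for $3.46 (total $5.41, still need 0.0 mg).
Greedy by cheapest-per-mg is optimal for a single linear constraint, so the minimum cost is $5.41.

$5.41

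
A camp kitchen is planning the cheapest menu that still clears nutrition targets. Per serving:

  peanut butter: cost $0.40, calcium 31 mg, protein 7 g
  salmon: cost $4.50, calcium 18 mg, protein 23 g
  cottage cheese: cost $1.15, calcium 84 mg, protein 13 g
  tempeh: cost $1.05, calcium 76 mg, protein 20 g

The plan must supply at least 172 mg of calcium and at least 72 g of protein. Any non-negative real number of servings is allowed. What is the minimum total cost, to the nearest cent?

peanut butter only: max(172/31, 72/7) = 10.29 servings → $4.11.
salmon only: max(172/18, 72/23) = 9.556 servings → $43.00.
cottage cheese only: max(172/84, 72/13) = 5.538 servings → $6.37.
tempeh only: max(172/76, 72/20) = 3.6 servings → $3.78.
peanut butter + salmon with both tight: 4.532 servings and 1.751 servings → $9.69.
peanut butter + cottage cheese with both targets exact would need a negative amount; discard.
peanut butter + tempeh: intersection lies outside the first quadrant.
salmon + cottage cheese with both tight: 2.245 servings and 1.567 servings → $11.90.
salmon + tempeh with both tight: 1.464 servings and 1.916 servings → $8.60.
cottage cheese + tempeh with both targets exact would need a negative amount; discard.
The minimum over all feasible corners is $3.78.

$3.78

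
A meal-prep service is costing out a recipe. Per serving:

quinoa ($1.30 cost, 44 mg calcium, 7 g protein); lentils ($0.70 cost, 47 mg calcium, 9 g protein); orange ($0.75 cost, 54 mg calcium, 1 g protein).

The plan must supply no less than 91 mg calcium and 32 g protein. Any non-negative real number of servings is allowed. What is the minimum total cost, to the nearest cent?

Two binding constraints pin down two serving amounts, so the optimal mix uses at most two foods. The candidates are each food alone (scaled to the tighter of calcium/protein) and each pair with both constraints tight.
quinoa only: max(91/44, 32/7) = 4.571 servings → $5.94.
lentils only: max(91/47, 32/9) = 3.556 servings → $2.49.
orange only: max(91/54, 32/1) = 32 servings → $24.00.
quinoa + lentils: intersection lies outside the first quadrant.
quinoa + orange: intersection lies outside the first quadrant.
lentils + orange with both targets exact would need a negative amount; discard.
The minimum over all feasible corners is $2.49.

$2.49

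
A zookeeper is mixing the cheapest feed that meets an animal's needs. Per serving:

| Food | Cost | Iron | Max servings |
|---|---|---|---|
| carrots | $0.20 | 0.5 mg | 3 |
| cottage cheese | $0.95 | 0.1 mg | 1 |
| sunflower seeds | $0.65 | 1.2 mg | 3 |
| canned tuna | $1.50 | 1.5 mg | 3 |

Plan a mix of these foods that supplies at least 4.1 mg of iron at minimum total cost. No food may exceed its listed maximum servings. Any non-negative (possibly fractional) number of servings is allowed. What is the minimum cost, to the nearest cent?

Cost per mg of iron: carrots $0.4000, sunflower seeds $0.5417, canned tuna $1.0000, cottage cheese $9.5000.
Take 3 servings of carrots: +1.5 mg iron for $0.60 (total $0.60, still need 2.6 mg).
Take 2.167 servings of sunflower seeds: +2.6 mg iron for $1.41 (total $2.01, still need 0.0 mg).
Filling from the cheapest source first is optimal under one linear minimum: $2.01.

$2.01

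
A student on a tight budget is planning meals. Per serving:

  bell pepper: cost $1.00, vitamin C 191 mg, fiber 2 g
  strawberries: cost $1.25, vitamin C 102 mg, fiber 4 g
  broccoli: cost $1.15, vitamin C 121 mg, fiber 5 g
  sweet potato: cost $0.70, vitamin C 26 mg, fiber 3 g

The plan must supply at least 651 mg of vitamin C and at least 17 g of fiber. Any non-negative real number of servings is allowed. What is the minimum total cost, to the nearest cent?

bell pepper only: max(651/191, 17/2) = 8.5 servings → $8.50.
strawberries only: max(651/102, 17/4) = 6.382 servings → $7.98.
broccoli only: max(651/121, 17/5) = 5.38 servings → $6.19.
sweet potato only: max(651/26, 17/3) = 25.04 servings → $17.53.
bell pepper + strawberries with both tight: 1.554 servings and 3.473 servings → $5.90.
bell pepper + broccoli with both tight: 1.68 servings and 2.728 servings → $4.82.
bell pepper + sweet potato with both tight: 2.9 servings and 3.733 servings → $5.51.
strawberries + broccoli with both targets exact would need a negative amount; discard.
strawberries + sweet potato: the both-tight solution has a negative serving — not a feasible corner.
broccoli + sweet potato: intersection lies outside the first quadrant.
So the least-cost plan costs $4.82.

$4.82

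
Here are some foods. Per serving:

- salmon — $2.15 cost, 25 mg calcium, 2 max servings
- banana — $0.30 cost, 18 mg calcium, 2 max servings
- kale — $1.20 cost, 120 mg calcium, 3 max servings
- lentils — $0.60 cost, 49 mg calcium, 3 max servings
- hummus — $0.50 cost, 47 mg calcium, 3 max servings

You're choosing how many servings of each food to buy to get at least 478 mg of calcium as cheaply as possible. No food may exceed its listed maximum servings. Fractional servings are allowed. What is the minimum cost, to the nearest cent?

$4.86

Cost per mg of calcium: kale $0.0100, hummus $0.0106, lentils $0.0122, banana $0.0167, salmon $0.0860.
Take 3 servings of kale: +360.0 mg calcium for $3.60 (total $3.60, still need 118.0 mg).
Take 2.511 servings of hummus: +118.0 mg calcium for $1.26 (total $4.86, still need 0.0 mg).
Filling from the cheapest source first is optimal under one linear minimum: $4.86.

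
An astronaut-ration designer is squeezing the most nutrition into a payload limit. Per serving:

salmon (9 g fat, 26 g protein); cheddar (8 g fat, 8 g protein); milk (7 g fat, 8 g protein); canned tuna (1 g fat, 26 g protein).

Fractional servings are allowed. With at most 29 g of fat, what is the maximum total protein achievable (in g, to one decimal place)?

754.0 g

Protein per g fat: canned tuna 26, salmon 2.889, milk 1.143, cheddar 1.
With no serving limits, spend the whole fat allowance on canned tuna: 29 g / 1 g × 26 g = 754.0 g.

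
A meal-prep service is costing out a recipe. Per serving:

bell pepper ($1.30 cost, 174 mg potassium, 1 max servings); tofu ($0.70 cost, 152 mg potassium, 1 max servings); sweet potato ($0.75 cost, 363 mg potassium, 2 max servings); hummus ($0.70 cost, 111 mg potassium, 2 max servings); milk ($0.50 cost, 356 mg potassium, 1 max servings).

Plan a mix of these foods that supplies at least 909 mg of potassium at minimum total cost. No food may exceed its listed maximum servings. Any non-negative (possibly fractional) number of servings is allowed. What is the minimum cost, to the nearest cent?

Cost per mg of potassium: milk $0.0014, sweet potato $0.0021, tofu $0.0046, hummus $0.0063, bell pepper $0.0075.
Take 1 serving of milk: +356.0 mg potassium for $0.50 (total $0.50, still need 553.0 mg).
Take 1.523 servings of sweet potato: +553.0 mg potassium for $1.14 (total $1.64, still need 0.0 mg).
Filling from the cheapest source first is optimal under one linear minimum: $1.64.

$1.64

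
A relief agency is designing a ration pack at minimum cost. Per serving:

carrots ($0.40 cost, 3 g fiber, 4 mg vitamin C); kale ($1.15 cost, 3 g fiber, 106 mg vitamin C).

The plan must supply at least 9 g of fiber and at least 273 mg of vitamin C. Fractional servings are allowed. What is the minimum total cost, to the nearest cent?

$3.12

Two binding constraints pin down two serving amounts, so the optimal mix uses at most two foods. The candidates are each food alone (scaled to the tighter of fiber/vitamin C) and each pair with both constraints tight.
carrots only: max(9/3, 273/4) = 68.25 servings → $27.30.
kale only: max(9/3, 273/106) = 3 servings → $3.45.
carrots + kale with both tight: 0.4412 servings and 2.559 servings → $3.12.
So the least-cost plan costs $3.12.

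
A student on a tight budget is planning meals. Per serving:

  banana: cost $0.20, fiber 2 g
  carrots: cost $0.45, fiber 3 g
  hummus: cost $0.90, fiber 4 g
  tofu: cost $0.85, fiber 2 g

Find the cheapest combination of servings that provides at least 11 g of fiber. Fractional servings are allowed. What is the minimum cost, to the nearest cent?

$1.10

Cost per g of fiber: banana $0.1000, carrots $0.1500, hummus $0.2250, tofu $0.4250.
With no serving limits, use only banana: 11 g / 2 g = 5.5 servings × $0.20 = $1.10.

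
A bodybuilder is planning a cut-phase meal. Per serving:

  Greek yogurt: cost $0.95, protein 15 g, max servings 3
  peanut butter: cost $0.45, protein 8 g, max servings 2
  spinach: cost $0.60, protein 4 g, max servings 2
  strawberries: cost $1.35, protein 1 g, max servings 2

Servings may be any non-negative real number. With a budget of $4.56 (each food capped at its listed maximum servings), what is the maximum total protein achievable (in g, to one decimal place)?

Protein per dollar: peanut butter 17.78, Greek yogurt 15.79, spinach 6.667, strawberries 0.7407.
Take 2 servings of peanut butter: spends $0.90, +16.0 g protein (running total 16.0 g).
Take 3 servings of Greek yogurt: spends $2.85, +45.0 g protein (running total 61.0 g).
Take 1.35 servings of spinach: spends $0.81, +5.4 g protein (running total 66.4 g).
Filling greedily by protein-per-dollar is optimal for one linear limit, giving 66.4 g.

66.4 g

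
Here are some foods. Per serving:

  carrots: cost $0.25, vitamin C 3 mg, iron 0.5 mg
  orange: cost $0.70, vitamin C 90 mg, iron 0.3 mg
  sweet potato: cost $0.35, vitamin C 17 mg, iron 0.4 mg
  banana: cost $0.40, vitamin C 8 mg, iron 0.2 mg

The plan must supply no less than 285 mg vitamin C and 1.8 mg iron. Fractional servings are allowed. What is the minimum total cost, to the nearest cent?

$2.61

Minimising a linear cost over {vitamin C ≥ 285, iron ≥ 1.8, servings ≥ 0} — the optimum is at a vertex, using one or two foods.
carrots only: max(285/3, 1.8/0.5) = 95 servings → $23.75.
orange only: max(285/90, 1.8/0.3) = 6 servings → $4.20.
sweet potato only: max(285/17, 1.8/0.4) = 16.76 servings → $5.87.
banana only: max(285/8, 1.8/0.2) = 35.62 servings → $14.25.
carrots + orange with both tight: 1.735 servings and 3.109 servings → $2.61.
carrots + sweet potato: intersection lies outside the first quadrant.
carrots + banana: the both-tight solution has a negative serving — not a feasible corner.
orange + sweet potato with both tight: 2.699 servings and 2.476 servings → $2.76.
orange + banana with both tight: 2.731 servings and 4.904 servings → $3.87.
sweet potato + banana: intersection lies outside the first quadrant.
The minimum over all feasible corners is $2.61.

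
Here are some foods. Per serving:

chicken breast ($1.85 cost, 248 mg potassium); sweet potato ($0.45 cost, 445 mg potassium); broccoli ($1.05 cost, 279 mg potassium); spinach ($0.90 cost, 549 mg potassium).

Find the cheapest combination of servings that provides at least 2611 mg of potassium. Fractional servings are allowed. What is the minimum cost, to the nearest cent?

Cost per mg of potassium: sweet potato $0.0010, spinach $0.0016, broccoli $0.0038, chicken breast $0.0075.
With no serving limits, use only sweet potato: 2611 mg / 445 mg = 5.867 servings × $0.45 = $2.64.

$2.64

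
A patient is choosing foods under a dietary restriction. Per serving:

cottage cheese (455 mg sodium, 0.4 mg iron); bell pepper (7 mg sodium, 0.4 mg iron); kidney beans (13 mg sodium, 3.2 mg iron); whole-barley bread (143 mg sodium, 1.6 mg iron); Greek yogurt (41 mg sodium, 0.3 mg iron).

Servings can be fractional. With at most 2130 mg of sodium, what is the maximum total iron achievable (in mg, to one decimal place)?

524.3 mg

Iron per mg sodium: kidney beans 0.2462, bell pepper 0.05714, whole-barley bread 0.01119, Greek yogurt 0.007317, cottage cheese 0.0008791.
With no serving limits, spend the whole sodium allowance on kidney beans: 2130 mg / 13 mg × 3.2 mg = 524.3 mg.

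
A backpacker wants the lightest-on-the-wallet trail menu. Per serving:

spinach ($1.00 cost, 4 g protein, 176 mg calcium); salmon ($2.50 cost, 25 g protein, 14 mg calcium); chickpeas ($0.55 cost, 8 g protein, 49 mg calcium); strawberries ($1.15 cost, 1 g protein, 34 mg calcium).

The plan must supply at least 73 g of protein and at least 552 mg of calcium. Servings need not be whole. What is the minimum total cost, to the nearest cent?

spinach only: max(73/4, 552/176) = 18.25 servings → $18.25.
salmon only: max(73/25, 552/14) = 39.43 servings → $98.57.
chickpeas only: max(73/8, 552/49) = 11.27 servings → $6.20.
strawberries only: max(73/1, 552/34) = 73 servings → $83.95.
spinach + salmon with both tight: 2.942 servings and 2.449 servings → $9.06.
spinach + chickpeas with both tight: 0.6922 servings and 8.779 servings → $5.52.
spinach + strawberries: intersection lies outside the first quadrant.
salmon + chickpeas: intersection lies outside the first quadrant.
salmon + strawberries with both tight: 2.309 servings and 15.28 servings → $23.35.
chickpeas + strawberries with both tight: 8.655 servings and 3.762 servings → $9.09.
So the least-cost plan costs $5.52.

$5.52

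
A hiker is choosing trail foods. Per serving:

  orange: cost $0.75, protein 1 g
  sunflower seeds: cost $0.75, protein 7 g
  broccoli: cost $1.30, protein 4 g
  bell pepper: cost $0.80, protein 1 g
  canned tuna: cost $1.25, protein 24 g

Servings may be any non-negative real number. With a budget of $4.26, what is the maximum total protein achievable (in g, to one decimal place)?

Protein per dollar: canned tuna 19.2, sunflower seeds 9.333, broccoli 3.077, orange 1.333, bell pepper 1.25.
With no serving limits, spend the whole cost allowance on canned tuna: $4.26 / $1.25 × 24 g = 81.8 g.

81.8 g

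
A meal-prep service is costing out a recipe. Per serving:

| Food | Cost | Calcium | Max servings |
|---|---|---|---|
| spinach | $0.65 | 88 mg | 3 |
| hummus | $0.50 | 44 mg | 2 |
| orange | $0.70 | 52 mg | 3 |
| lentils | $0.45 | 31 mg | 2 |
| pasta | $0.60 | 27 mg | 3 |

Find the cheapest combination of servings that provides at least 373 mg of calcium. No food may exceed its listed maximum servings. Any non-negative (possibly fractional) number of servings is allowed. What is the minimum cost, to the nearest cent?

$3.23

Cost per mg of calcium: spinach $0.0074, hummus $0.0114, orange $0.0135, lentils $0.0145, pasta $0.0222.
Take 3 servings of spinach: +264.0 mg calcium for $1.95 (total $1.95, still need 109.0 mg).
Take 2 servings of hummus: +88.0 mg calcium for $1.00 (total $2.95, still need 21.0 mg).
Take 0.4038 servings of orange: +21.0 mg calcium for $0.28 (total $3.23, still need 0.0 mg).
Greedy by cheapest-per-mg is optimal for a single linear constraint, so the minimum cost is $3.23.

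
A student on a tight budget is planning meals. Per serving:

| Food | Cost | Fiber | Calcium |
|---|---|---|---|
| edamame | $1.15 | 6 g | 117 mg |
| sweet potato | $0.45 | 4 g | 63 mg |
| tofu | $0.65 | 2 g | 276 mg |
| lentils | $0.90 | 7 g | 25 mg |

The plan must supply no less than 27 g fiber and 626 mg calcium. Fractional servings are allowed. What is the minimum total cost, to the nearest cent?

$3.39

The cheapest plan sits at a corner of the feasible region — with two constraints it uses at most two foods.
edamame only: max(27/6, 626/117) = 5.35 servings → $6.15.
sweet potato only: max(27/4, 626/63) = 9.937 servings → $4.47.
tofu only: max(27/2, 626/276) = 13.5 servings → $8.78.
lentils only: max(27/7, 626/25) = 25.04 servings → $22.54.
edamame + sweet potato with both targets exact would need a negative amount; discard.
edamame + tofu with both tight: 4.36 servings and 0.4198 servings → $5.29.
edamame + lentils with both targets exact would need a negative amount; discard.
sweet potato + tofu with both tight: 6.339 servings and 0.8211 servings → $3.39.
sweet potato + lentils with both targets exact would need a negative amount; discard.
tofu + lentils with both tight: 1.97 servings and 3.294 servings → $4.25.
Cheapest feasible corner: $3.39.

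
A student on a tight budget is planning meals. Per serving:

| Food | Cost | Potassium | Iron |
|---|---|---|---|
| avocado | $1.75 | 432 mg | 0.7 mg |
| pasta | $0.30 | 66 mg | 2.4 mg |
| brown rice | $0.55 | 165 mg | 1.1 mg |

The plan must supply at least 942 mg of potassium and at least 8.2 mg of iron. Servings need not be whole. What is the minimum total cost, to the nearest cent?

The cheapest plan sits at a corner of the feasible region — with two constraints it uses at most two foods.
avocado only: max(942/432, 8.2/0.7) = 11.71 servings → $20.50.
pasta only: max(942/66, 8.2/2.4) = 14.27 servings → $4.28.
brown rice only: max(942/165, 8.2/1.1) = 7.455 servings → $4.10.
avocado + pasta with both tight: 1.736 servings and 2.91 servings → $3.91.
avocado + brown rice with both targets exact would need a negative amount; discard.
pasta + brown rice with both tight: 0.9796 servings and 5.317 servings → $3.22.
The minimum over all feasible corners is $3.22.

$3.22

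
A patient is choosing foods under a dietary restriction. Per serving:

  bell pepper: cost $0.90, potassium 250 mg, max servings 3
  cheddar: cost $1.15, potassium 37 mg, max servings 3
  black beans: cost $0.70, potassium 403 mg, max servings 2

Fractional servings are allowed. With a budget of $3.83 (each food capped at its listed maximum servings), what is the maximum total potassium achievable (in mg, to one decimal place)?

Potassium per dollar: black beans 575.7, bell pepper 277.8, cheddar 32.17.
Take 2 servings of black beans: spends $1.40, +806.0 mg potassium (running total 806.0 mg).
Take 2.7 servings of bell pepper: spends $2.43, +675.0 mg potassium (running total 1481.0 mg).
Greedy by best ratio exhausts the cost allowance optimally: 1481.0 mg.

1481.0 mg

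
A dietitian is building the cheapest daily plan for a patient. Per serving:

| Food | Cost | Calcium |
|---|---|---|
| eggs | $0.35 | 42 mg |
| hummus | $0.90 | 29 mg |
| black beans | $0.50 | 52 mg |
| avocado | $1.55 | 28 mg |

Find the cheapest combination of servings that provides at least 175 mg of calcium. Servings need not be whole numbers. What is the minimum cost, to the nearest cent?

$1.46

Cost per mg of calcium: eggs $0.0083, black beans $0.0096, hummus $0.0310, avocado $0.0554.
With no serving limits, use only eggs: 175 mg / 42 mg = 4.167 servings × $0.35 = $1.46.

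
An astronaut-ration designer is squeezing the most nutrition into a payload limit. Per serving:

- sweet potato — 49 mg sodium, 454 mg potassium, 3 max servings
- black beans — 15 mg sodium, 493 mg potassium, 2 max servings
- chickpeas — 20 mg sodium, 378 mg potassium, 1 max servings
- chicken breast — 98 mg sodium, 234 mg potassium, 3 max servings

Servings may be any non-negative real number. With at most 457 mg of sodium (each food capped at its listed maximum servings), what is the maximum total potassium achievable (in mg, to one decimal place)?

3346.8 mg

Potassium per mg sodium: black beans 32.87, chickpeas 18.9, sweet potato 9.265, chicken breast 2.388.
Take 2 servings of black beans: uses 30 mg sodium, +986.0 mg potassium (running total 986.0 mg).
Take 1 serving of chickpeas: uses 20 mg sodium, +378.0 mg potassium (running total 1364.0 mg).
Take 3 servings of sweet potato: uses 147 mg sodium, +1362.0 mg potassium (running total 2726.0 mg).
Take 2.653 servings of chicken breast: uses 260 mg sodium, +620.8 mg potassium (running total 3346.8 mg).
Greedy by best ratio exhausts the sodium allowance optimally: 3346.8 mg.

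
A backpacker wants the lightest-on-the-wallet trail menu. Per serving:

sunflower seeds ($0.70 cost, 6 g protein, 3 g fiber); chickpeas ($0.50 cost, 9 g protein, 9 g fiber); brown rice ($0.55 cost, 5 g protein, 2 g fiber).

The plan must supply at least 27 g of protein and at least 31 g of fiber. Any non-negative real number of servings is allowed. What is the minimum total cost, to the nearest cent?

$1.72

sunflower seeds only: max(27/6, 31/3) = 10.33 servings → $7.23.
chickpeas only: max(27/9, 31/9) = 3.444 servings → $1.72.
brown rice only: max(27/5, 31/2) = 15.5 servings → $8.53.
sunflower seeds + chickpeas: intersection lies outside the first quadrant.
sunflower seeds + brown rice: intersection lies outside the first quadrant.
chickpeas + brown rice: the both-tight solution has a negative serving — not a feasible corner.
So the least-cost plan costs $1.72.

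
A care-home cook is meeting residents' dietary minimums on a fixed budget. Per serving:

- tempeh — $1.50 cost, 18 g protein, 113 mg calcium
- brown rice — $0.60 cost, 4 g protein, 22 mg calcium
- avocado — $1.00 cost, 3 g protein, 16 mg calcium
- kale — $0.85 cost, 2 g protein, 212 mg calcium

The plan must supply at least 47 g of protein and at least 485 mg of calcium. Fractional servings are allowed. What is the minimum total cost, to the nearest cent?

With two linear requirements the optimum uses one or two foods; enumerate the corners.
tempeh only: max(47/18, 485/113) = 4.292 servings → $6.44.
brown rice only: max(47/4, 485/22) = 22.05 servings → $13.23.
avocado only: max(47/3, 485/16) = 30.31 servings → $30.31.
kale only: max(47/2, 485/212) = 23.5 servings → $19.98.
tempeh + brown rice with both targets exact would need a negative amount; discard.
tempeh + avocado with both targets exact would need a negative amount; discard.
tempeh + kale with both tight: 2.505 servings and 0.9524 servings → $4.57.
brown rice + avocado: intersection lies outside the first quadrant.
brown rice + kale with both tight: 11.19 servings and 1.127 servings → $7.67.
avocado + kale with both tight: 14.89 servings and 1.164 servings → $15.88.
The minimum over all feasible corners is $4.57.

$4.57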